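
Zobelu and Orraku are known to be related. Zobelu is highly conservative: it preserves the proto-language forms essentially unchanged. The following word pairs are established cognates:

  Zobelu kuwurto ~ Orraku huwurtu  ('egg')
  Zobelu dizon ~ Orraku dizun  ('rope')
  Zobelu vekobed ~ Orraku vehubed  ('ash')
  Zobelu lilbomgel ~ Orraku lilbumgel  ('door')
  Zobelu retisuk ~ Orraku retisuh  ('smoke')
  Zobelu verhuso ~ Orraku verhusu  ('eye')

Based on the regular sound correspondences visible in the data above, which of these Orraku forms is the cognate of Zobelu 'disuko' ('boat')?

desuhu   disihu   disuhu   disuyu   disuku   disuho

vekobed ~ vehubed — Zobelu k corresponds to Orraku h between vowels (before a back vowel).
kuwurto ~ huwurtu, verhuso ~ verhusu — Zobelu o corresponds to Orraku u word-finally.
Applying these to Zobelu 'disuko':
  disuko → disuho   (k→h between vowels (before a back vowel))
  disuho → disuhu   (o→u word-finally)
So the Orraku cognate is 'disuhu'.

disuhu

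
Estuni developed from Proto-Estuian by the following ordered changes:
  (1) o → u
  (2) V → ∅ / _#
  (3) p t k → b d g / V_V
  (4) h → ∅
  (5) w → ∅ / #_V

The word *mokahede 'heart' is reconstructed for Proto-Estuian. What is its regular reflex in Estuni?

Estuni: *mokahede > mukahede > mukahed > mugahed > mugaed  (by vowel merger, apocope, intervocalic voicing, h-loss)

mugaed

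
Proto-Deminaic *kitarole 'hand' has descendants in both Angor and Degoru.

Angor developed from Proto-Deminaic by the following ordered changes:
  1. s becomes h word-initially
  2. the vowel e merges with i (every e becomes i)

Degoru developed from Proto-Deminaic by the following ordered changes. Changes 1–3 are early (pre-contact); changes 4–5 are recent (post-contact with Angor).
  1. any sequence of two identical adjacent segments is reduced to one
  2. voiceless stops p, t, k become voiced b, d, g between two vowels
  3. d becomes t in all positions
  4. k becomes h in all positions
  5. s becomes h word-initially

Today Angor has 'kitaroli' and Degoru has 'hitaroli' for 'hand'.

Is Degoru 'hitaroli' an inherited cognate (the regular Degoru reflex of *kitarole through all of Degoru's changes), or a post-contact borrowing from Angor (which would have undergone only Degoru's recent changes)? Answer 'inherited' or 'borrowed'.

borrowed

If inherited, *kitarole would pass through all of Degoru's changes:
Degoru: start from *kitarole.
  rule 1: no change — kitarole
  rule 2 (intervocalic voicing): kitarole → kidarole
  rule 3 (unconditioned shift): kidarole → kitarole
  rule 4 (unconditioned shift): kitarole → hitarole
  rule 5: no change — hitarole
  ⇒ Degoru hitarole
If borrowed from Angor 'kitaroli' after the early changes, it would undergo only the recent ones:
  rule 4 (unconditioned shift): kitaroli → hitaroli
  rule 5 (debuccalisation): no change (hitaroli)
  ⇒ as a loan: hitaroli
Degoru 'hitaroli' matches the loan outcome 'hitaroli', not the inherited 'hitarole' — it skipped the early Degoru changes, so it was borrowed from Angor.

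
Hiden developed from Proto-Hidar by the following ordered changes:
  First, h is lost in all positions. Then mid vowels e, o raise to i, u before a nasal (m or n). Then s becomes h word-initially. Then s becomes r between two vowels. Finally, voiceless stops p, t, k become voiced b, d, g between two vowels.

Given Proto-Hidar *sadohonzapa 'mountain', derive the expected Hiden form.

Hiden: start from *sadohonzapa.
  rule 1 (h-loss): sadohonzapa → sadoonzapa
  rule 2 (pre-nasal raising): sadoonzapa → sadounzapa
  rule 3 (debuccalisation): sadounzapa → hadounzapa
  rule 4: no change — hadounzapa
  rule 5 (intervocalic voicing): hadounzapa → hadounzaba
  ⇒ Hiden hadounzaba

hadounzaba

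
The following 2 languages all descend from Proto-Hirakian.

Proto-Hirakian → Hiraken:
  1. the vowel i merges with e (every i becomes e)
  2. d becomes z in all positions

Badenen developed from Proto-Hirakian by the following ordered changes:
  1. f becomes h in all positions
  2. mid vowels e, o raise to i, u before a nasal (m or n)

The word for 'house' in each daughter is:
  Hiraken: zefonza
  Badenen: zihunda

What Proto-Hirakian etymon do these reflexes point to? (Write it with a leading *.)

*zifonda

Position 4: Hiraken has o, Badenen has u. Hiraken preserves o here (none of its changes turn any other segment into o), so the proto-segment is *o.
Position 6: Hiraken has z, Badenen has d. Badenen preserves d here (none of its changes turn any other segment into d), so the proto-segment is *d.
Position 3: Hiraken has f, Badenen has h. Hiraken preserves f here (none of its changes turn any other segment into f), so the proto-segment is *f.
This points to *zifonda. Verify forward in each daughter:
Hiraken: start from *zifonda.
  rule 1 (vowel merger): zifonda → zefonda
  rule 2 (unconditioned shift): zefonda → zefonza
  ⇒ Hiraken zefonza
Badenen: start from *zifonda.
  rule 1 (unconditioned shift): zifonda → zihonda
  rule 2 (pre-nasal raising): zihonda → zihunda
  ⇒ Badenen zihunda
No other proto-form is consistent with every reflex, so the reconstruction is *zifonda.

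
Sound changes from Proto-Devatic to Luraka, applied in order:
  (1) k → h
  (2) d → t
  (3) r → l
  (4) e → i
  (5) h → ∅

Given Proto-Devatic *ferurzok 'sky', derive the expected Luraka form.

Luraka: *ferurzok
  ferurzok → ferurzoh   [unconditioned shift]
  ferurzoh (rule 2 does not apply)
  ferurzoh → felulzoh   [unconditioned shift]
  felulzoh → filulzoh   [vowel merger]
  filulzoh → filulzo   [h-loss]
  giving Luraka filulzo.

filulzo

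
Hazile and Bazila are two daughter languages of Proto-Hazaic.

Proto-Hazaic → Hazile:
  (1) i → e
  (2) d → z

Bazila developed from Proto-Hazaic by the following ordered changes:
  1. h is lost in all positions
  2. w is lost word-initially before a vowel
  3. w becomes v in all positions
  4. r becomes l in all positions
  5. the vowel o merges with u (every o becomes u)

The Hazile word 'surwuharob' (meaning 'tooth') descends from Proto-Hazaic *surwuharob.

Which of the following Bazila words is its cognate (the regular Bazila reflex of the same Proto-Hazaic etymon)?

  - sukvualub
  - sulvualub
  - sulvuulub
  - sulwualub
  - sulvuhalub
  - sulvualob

Bazila: start from *surwuharob.
  rule 1 (h-loss): surwuharob → surwuarob
  rule 2: no change — surwuarob
  rule 3 (unconditioned shift): surwuarob → survuarob
  rule 4 (unconditioned shift): survuarob → sulvualob
  rule 5 (vowel merger): sulvualob → sulvualub
  ⇒ Bazila sulvualub
Only 'sulvualub' matches the regular Bazila development of *surwuharob.

sulvualub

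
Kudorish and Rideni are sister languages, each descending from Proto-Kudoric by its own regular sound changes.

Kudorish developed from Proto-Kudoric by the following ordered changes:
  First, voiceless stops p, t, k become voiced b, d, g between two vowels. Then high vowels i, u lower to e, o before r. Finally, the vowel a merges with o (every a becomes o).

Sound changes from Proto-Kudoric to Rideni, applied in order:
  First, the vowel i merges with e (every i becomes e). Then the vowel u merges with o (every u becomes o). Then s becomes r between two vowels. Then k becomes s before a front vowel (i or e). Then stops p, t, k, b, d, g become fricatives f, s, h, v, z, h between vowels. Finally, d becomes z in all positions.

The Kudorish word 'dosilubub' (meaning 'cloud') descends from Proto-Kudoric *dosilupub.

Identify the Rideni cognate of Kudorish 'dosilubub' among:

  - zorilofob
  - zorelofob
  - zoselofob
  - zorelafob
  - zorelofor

zorelofob

Rideni: *dosilupub > doselupub > doselopob > dorelopob > dorelofob > zorelofob  (by vowel merger, vowel merger, rhotacism, intervocalic lenition, unconditioned shift)
Among the options, 'zorelofob' alone shows every Rideni change applied in order.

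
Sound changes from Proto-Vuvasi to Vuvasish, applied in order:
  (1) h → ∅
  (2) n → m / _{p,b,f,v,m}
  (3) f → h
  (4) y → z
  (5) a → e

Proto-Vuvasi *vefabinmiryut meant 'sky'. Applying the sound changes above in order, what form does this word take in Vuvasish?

vehebimmirzut

Vuvasish: start from *vefabinmiryut.
  rule 1: no change — vefabinmiryut
  rule 2 (nasal place assimilation): vefabinmiryut → vefabimmiryut
  rule 3 (unconditioned shift): vefabimmiryut → vehabimmiryut
  rule 4 (unconditioned shift): vehabimmiryut → vehabimmirzut
  rule 5 (vowel merger): vehabimmirzut → vehebimmirzut
  ⇒ Vuvasish vehebimmirzut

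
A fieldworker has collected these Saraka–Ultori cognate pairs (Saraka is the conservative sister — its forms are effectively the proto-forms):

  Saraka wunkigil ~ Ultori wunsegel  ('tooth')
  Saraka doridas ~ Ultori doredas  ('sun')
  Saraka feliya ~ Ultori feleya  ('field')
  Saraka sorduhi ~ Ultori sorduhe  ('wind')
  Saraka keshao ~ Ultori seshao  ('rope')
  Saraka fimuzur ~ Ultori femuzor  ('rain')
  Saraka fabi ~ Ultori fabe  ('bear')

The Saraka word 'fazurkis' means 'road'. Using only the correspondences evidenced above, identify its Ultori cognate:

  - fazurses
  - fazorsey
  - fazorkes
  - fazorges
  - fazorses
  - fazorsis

fimuzur ~ femuzor — Saraka u corresponds to Ultori o after a consonant, before r.
wunkigil ~ wunsegel — Saraka k corresponds to Ultori s after a consonant, before a front vowel.
wunkigil ~ wunsegel, doridas ~ doredas — Saraka i corresponds to Ultori e after a consonant, before a consonant other than r, m, n, p, b, f, v.
Applying these to Saraka 'fazurkis':
  fazurkis → fazorkis   (u→o after a consonant, before r)
  fazorkis → fazorsis   (k→s after a consonant, before a front vowel)
  fazorsis → fazorses   (i→e after a consonant, before a consonant other than r, m, n, p, b, f, v)
So the Ultori cognate is 'fazorses'.

fazorses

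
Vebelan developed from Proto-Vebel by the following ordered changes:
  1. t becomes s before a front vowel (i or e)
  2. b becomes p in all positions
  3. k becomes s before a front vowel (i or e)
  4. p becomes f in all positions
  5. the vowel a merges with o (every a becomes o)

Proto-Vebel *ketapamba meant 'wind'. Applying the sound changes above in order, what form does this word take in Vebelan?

setofomfo

Vebelan: *ketapamba > ketapampa > setapampa > setafamfa > setofomfo  (by unconditioned shift, palatalisation, unconditioned shift, vowel merger)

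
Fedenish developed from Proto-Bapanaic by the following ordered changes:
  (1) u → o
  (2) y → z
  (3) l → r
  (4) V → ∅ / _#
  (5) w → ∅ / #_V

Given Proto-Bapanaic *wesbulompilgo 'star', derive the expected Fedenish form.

esborompirg

Fedenish: start from *wesbulompilgo.
  rule 1 (vowel merger): wesbulompilgo → wesbolompilgo
  rule 2: no change — wesbolompilgo
  rule 3 (unconditioned shift): wesbolompilgo → wesborompirgo
  rule 4 (apocope): wesborompirgo → wesborompirg
  rule 5 (glide loss): wesborompirg → esborompirg
  ⇒ Fedenish esborompirg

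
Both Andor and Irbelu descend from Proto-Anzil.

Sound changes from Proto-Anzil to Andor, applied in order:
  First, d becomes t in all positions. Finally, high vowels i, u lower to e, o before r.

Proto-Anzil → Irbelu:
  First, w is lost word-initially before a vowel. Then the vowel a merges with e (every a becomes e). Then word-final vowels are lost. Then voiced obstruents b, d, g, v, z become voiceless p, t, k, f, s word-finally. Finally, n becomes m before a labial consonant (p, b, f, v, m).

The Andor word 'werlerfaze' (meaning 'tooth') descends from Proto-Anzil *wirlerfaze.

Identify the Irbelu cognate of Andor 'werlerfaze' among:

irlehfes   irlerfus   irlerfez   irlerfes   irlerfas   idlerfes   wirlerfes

irlerfes

Irbelu: start from *wirlerfaze.
  rule 1 (glide loss): wirlerfaze → irlerfaze
  rule 2 (vowel merger): irlerfaze → irlerfeze
  rule 3 (apocope): irlerfeze → irlerfez
  rule 4 (final devoicing): irlerfez → irlerfes
  rule 5: no change — irlerfes
  ⇒ Irbelu irlerfes
The other candidates each miss or misapply at least one Irbelu change.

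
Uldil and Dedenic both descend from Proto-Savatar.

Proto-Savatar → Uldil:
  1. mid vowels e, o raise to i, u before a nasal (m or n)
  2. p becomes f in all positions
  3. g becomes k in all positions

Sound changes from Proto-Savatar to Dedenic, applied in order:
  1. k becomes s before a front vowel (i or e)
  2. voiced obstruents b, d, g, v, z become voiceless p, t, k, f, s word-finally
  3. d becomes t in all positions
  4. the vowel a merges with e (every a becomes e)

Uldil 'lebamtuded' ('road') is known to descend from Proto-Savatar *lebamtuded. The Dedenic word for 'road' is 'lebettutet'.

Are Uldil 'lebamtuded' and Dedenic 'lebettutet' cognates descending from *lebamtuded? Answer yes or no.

no

Derive the expected Dedenic reflex of *lebamtuded:
Dedenic: *lebamtuded
  lebamtuded (rule 1 does not apply)
  lebamtuded → lebamtudet   [final devoicing]
  lebamtudet → lebamtutet   [unconditioned shift]
  lebamtutet → lebemtutet   [vowel merger]
  giving Dedenic lebemtutet.
The regular Dedenic reflex would be 'lebemtutet', but the attested form is 'lebettutet'. The correspondence is irregular, so they are not cognates (the Dedenic form has a different source).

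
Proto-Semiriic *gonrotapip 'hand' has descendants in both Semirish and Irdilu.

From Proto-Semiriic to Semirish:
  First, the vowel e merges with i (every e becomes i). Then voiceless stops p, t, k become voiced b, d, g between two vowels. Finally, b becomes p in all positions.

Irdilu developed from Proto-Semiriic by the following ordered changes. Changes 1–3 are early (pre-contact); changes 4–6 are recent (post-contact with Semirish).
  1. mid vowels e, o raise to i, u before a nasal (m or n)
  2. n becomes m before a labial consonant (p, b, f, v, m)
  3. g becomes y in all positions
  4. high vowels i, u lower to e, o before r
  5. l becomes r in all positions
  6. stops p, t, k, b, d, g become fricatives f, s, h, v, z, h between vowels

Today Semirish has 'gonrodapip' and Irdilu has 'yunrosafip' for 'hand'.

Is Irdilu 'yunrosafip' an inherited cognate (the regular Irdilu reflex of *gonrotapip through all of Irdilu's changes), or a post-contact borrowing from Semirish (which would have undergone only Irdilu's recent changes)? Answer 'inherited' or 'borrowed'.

inherited

If inherited, *gonrotapip would pass through all of Irdilu's changes:
Irdilu: start from *gonrotapip.
  rule 1 (pre-nasal raising): gonrotapip → gunrotapip
  rule 2: no change — gunrotapip
  rule 3 (unconditioned shift): gunrotapip → yunrotapip
  rule 4: no change — yunrotapip
  rule 5: no change — yunrotapip
  rule 6 (intervocalic lenition): yunrotapip → yunrosafip
  ⇒ Irdilu yunrosafip
If borrowed from Semirish 'gonrodapip' after the early changes, it would undergo only the recent ones:
  rule 4 (pre-rhotic lowering): no change (gonrodapip)
  rule 5 (unconditioned shift): no change (gonrodapip)
  rule 6 (intervocalic lenition): gonrodapip → gonrozafip
  ⇒ as a loan: gonrozafip
Irdilu 'yunrosafip' matches the inherited outcome exactly, so it is an inherited cognate, not a loan.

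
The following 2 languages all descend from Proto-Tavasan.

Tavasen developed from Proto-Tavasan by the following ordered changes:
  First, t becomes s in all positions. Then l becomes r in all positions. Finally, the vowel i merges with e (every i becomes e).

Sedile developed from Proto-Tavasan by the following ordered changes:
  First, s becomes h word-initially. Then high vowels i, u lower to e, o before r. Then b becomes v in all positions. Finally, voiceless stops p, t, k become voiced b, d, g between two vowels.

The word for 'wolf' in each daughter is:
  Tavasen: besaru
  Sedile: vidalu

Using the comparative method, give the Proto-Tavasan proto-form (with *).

*bitalu

Position 3: Tavasen has s, Sedile has d. Taking the neighbouring segments as reconstructed: Tavasen s could go back to *t or *s; Sedile d could go back to *t or *d — the one source consistent with every daughter is *t.
Position 2: Tavasen has e, Sedile has i. Sedile preserves i here (none of its changes turn any other segment into i), so the proto-segment is *i.
Position 1: Tavasen has b, Sedile has v. Tavasen preserves b here (none of its changes turn any other segment into b), so the proto-segment is *b.
This points to *bitalu. Verify forward in each daughter:
Tavasen: *bitalu
  bitalu → bisalu   [unconditioned shift]
  bisalu → bisaru   [unconditioned shift]
  bisaru → besaru   [vowel merger]
  giving Tavasen besaru.
Sedile: *bitalu > vitalu > vidalu  (by unconditioned shift, intervocalic voicing)
No other proto-form is consistent with every reflex, so the reconstruction is *bitalu.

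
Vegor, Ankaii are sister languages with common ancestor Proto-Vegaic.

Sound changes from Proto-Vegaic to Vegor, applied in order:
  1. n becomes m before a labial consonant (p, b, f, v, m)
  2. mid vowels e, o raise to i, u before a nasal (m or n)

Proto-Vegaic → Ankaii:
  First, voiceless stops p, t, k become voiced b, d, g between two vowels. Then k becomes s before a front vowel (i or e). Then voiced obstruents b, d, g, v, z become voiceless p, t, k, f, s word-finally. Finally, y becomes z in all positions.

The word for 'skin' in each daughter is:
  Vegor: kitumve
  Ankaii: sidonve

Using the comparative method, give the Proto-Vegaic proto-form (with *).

Position 4: Vegor has u, Ankaii has o. Ankaii preserves o here (none of its changes turn any other segment into o), so the proto-segment is *o.
Position 1: Vegor has k, Ankaii has s. Vegor preserves k here (none of its changes turn any other segment into k), so the proto-segment is *k.
Position 3: Vegor has t, Ankaii has d. Vegor preserves t here (none of its changes turn any other segment into t), so the proto-segment is *t.
Continuing position by position gives *kitonve; check it forward:
Vegor: *kitonve
  kitonve → kitomve   [nasal place assimilation]
  kitomve → kitumve   [pre-nasal raising]
  giving Vegor kitumve.
Ankaii: *kitonve
  kitonve → kidonve   [intervocalic voicing]
  kidonve → sidonve   [palatalisation]
  sidonve (rule 3 does not apply)
  sidonve (rule 4 does not apply)
  giving Ankaii sidonve.
*kitonve is the unique common source.

*kitonve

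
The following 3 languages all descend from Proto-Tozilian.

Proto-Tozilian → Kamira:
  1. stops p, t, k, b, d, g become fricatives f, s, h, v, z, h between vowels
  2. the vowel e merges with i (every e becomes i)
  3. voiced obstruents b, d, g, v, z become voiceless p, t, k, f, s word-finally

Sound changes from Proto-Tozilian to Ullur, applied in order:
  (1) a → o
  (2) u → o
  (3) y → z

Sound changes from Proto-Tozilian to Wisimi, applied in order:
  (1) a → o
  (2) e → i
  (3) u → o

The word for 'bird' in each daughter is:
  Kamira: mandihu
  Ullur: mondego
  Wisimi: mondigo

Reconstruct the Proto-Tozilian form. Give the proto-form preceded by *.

Position 6: Kamira has h, Ullur has g, Wisimi has g. Ullur preserves g here (none of its changes turn any other segment into g), so the proto-segment is *g.
Position 7: Kamira has u, Ullur has o, Wisimi has o. Kamira preserves u here (none of its changes turn any other segment into u), so the proto-segment is *u.
Verify the candidate proto-form against each daughter:
Kamira: start from *mandegu.
  rule 1 (intervocalic lenition): mandegu → mandehu
  rule 2 (vowel merger): mandehu → mandihu
  rule 3: no change — mandihu
  ⇒ Kamira mandihu
Ullur: *mandegu
  mandegu → mondegu   [vowel merger]
  mondegu → mondego   [vowel merger]
  mondego (rule 3 does not apply)
  giving Ullur mondego.
Wisimi: *mandegu > mondegu > mondigu > mondigo  (by vowel merger, vowel merger, vowel merger)
*mandegu is the unique common source.

*mandegu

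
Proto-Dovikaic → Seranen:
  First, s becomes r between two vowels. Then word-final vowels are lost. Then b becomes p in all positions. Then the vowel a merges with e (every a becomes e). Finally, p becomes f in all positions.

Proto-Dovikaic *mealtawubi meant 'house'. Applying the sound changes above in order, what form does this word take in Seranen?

meeltewuf

Seranen: *mealtawubi > mealtawub > mealtawup > meeltewup > meeltewuf  (by apocope, unconditioned shift, vowel merger, unconditioned shift)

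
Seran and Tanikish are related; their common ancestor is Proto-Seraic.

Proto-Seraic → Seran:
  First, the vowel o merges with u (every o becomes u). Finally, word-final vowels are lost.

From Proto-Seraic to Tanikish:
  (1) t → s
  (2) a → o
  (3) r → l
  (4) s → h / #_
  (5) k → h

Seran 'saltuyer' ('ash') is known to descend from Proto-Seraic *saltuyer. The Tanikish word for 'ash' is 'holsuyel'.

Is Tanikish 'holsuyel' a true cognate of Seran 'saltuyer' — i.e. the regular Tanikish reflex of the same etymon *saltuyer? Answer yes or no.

Derive the expected Tanikish reflex of *saltuyer:
Tanikish: *saltuyer
  saltuyer → salsuyer   [unconditioned shift]
  salsuyer → solsuyer   [vowel merger]
  solsuyer → solsuyel   [unconditioned shift]
  solsuyel → holsuyel   [debuccalisation]
  holsuyel (rule 5 does not apply)
  giving Tanikish holsuyel.
Tanikish 'holsuyel' matches the regular reflex exactly, so the pair is cognate.

yes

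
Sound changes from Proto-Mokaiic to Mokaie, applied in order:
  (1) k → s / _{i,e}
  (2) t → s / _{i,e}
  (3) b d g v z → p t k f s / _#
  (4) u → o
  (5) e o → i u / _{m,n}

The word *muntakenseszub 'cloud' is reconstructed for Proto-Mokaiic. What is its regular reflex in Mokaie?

Mokaie: start from *muntakenseszub.
  rule 1 (palatalisation): muntakenseszub → muntasenseszub
  rule 2: no change — muntasenseszub
  rule 3 (final devoicing): muntasenseszub → muntasenseszup
  rule 4 (vowel merger): muntasenseszup → montasenseszop
  rule 5 (pre-nasal raising): montasenseszop → muntasinseszop
  ⇒ Mokaie muntasinseszop

muntasinseszop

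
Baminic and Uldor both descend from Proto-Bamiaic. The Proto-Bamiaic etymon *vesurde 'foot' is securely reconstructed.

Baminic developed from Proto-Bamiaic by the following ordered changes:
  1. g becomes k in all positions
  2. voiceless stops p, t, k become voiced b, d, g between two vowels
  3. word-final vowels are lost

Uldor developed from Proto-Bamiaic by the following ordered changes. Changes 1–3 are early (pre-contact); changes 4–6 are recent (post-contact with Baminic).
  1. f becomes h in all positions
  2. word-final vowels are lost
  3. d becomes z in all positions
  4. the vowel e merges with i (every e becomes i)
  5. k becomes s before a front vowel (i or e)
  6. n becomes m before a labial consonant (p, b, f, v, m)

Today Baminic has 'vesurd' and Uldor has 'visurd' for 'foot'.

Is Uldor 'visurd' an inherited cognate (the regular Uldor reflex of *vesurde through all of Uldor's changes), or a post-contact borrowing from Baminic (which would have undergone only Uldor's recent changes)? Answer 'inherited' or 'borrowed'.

If inherited, *vesurde would pass through all of Uldor's changes:
Uldor: *vesurde
  vesurde (rule 1 does not apply)
  vesurde → vesurd   [apocope]
  vesurd → vesurz   [unconditioned shift]
  vesurz → visurz   [vowel merger]
  visurz (rule 5 does not apply)
  visurz (rule 6 does not apply)
  giving Uldor visurz.
If borrowed from Baminic 'vesurd' after the early changes, it would undergo only the recent ones:
  rule 4 (vowel merger): vesurd → visurd
  rule 5 (palatalisation): no change (visurd)
  rule 6 (nasal place assimilation): no change (visurd)
  ⇒ as a loan: visurd
Uldor 'visurd' matches the loan outcome 'visurd', not the inherited 'visurz' — it skipped the early Uldor changes, so it was borrowed from Baminic.

borrowed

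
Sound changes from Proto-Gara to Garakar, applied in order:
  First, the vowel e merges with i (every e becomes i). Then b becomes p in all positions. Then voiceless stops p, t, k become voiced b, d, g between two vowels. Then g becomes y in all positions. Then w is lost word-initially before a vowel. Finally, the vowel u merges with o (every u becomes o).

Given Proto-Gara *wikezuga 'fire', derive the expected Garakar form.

iyizoya

Garakar: start from *wikezuga.
  rule 1 (vowel merger): wikezuga → wikizuga
  rule 2: no change — wikizuga
  rule 3 (intervocalic voicing): wikizuga → wigizuga
  rule 4 (unconditioned shift): wigizuga → wiyizuya
  rule 5 (glide loss): wiyizuya → iyizuya
  rule 6 (vowel merger): iyizuya → iyizoya
  ⇒ Garakar iyizoya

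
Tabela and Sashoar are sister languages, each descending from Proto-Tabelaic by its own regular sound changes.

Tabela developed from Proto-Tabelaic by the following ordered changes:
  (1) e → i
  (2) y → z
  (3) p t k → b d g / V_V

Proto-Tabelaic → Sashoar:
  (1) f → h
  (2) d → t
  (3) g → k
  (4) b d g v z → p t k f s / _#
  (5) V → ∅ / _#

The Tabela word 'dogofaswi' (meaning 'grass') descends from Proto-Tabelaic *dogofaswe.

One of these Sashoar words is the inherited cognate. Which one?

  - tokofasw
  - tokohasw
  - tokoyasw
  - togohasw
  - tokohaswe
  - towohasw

Sashoar: *dogofaswe > dogohaswe > togohaswe > tokohaswe > tokohasw  (by unconditioned shift, unconditioned shift, unconditioned shift, apocope)
Among the options, 'tokohasw' alone shows every Sashoar change applied in order.

tokohasw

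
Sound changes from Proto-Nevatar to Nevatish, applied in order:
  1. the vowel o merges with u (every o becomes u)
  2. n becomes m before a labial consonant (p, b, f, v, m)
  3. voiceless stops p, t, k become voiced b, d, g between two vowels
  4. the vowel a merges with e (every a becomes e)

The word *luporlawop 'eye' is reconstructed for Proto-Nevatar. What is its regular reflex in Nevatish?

luburlewup

Nevatish: *luporlawop
  luporlawop → lupurlawup   [vowel merger]
  lupurlawup (rule 2 does not apply)
  lupurlawup → luburlawup   [intervocalic voicing]
  luburlawup → luburlewup   [vowel merger]
  giving Nevatish luburlewup.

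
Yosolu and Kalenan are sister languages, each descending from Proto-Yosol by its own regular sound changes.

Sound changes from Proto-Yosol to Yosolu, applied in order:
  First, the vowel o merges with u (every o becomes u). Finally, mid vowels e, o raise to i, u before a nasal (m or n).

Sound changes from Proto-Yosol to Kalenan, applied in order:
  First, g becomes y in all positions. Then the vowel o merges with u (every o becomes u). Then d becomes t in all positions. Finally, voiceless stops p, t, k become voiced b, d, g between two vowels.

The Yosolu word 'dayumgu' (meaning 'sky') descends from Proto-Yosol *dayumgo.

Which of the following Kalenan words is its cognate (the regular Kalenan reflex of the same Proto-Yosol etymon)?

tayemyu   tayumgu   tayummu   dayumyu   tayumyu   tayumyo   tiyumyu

Kalenan: *dayumgo > dayumyo > dayumyu > tayumyu  (by unconditioned shift, vowel merger, unconditioned shift)
Only 'tayumyu' matches the regular Kalenan development of *dayumgo.

tayumyu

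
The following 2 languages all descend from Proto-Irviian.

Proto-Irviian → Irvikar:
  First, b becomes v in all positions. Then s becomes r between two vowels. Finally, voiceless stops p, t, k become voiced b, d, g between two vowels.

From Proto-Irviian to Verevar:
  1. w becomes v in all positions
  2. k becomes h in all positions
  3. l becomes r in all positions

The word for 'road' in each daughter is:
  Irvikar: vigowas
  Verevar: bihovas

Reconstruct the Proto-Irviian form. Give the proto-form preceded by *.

*bikowas

Position 1: Irvikar has v, Verevar has b. Verevar preserves b here (none of its changes turn any other segment into b), so the proto-segment is *b.
Position 3: Irvikar has g, Verevar has h. Taking the neighbouring segments as reconstructed: Irvikar g could go back to *k or *g; Verevar h could go back to *k or *h — the one source consistent with every daughter is *k.
This points to *bikowas. Verify forward in each daughter:
Irvikar: *bikowas > vikowas > vigowas  (by unconditioned shift, intervocalic voicing)
Verevar: *bikowas
  bikowas → bikovas   [unconditioned shift]
  bikovas → bihovas   [unconditioned shift]
  bihovas (rule 3 does not apply)
  giving Verevar bihovas.
Only *bikowas yields all of Irvikar vigowas, Verevar bihovas.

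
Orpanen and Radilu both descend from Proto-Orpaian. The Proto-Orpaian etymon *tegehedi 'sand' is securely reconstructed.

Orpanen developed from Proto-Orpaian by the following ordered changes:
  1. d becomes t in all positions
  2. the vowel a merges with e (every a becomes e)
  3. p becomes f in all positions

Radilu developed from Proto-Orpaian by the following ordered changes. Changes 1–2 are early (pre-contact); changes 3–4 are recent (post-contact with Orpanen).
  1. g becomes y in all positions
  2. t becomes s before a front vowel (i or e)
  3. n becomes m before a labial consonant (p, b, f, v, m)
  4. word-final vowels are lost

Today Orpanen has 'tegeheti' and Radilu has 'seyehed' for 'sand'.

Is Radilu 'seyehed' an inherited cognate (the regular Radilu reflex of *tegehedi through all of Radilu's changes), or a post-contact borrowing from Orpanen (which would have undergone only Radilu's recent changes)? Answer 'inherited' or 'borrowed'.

inherited

If inherited, *tegehedi would pass through all of Radilu's changes:
Radilu: *tegehedi > teyehedi > seyehedi > seyehed  (by unconditioned shift, palatalisation, apocope)
If borrowed from Orpanen 'tegeheti' after the early changes, it would undergo only the recent ones:
  rule 3 (nasal place assimilation): no change (tegeheti)
  rule 4 (apocope): tegeheti → tegehet
  ⇒ as a loan: tegehet
Radilu 'seyehed' matches the inherited outcome exactly, so it is an inherited cognate, not a loan.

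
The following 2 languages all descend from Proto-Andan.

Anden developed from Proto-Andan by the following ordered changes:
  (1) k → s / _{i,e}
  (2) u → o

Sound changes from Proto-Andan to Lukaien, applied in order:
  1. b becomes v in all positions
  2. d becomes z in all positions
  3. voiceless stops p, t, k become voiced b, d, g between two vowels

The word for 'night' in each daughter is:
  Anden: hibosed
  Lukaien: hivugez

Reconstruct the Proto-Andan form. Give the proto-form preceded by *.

*hibuked

Position 5: Anden has s, Lukaien has g. Taking the neighbouring segments as reconstructed: Anden s could go back to *k or *s; Lukaien g could go back to *k or *g — the one source consistent with every daughter is *k.
Position 7: Anden has d, Lukaien has z. Anden preserves d here (none of its changes turn any other segment into d), so the proto-segment is *d.
This points to *hibuked. Verify forward in each daughter:
Anden: start from *hibuked.
  rule 1 (palatalisation): hibuked → hibused
  rule 2 (vowel merger): hibused → hibosed
  ⇒ Anden hibosed
Lukaien: *hibuked > hivuked > hivukez > hivugez  (by unconditioned shift, unconditioned shift, intervocalic voicing)
Only *hibuked yields all of Anden hibosed, Lukaien hivugez.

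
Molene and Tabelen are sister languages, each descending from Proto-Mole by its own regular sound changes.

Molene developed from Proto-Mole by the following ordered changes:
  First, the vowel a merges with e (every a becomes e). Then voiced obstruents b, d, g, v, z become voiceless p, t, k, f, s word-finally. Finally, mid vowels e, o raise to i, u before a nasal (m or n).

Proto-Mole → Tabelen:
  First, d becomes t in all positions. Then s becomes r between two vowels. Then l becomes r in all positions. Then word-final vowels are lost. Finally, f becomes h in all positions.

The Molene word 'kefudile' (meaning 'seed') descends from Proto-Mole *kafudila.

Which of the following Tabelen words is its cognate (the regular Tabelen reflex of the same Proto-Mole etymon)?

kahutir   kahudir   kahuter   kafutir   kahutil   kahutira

kahutir

Tabelen: *kafudila > kafutila > kafutira > kafutir > kahutir  (by unconditioned shift, unconditioned shift, apocope, unconditioned shift)
Among the options, 'kahutir' alone shows every Tabelen change applied in order.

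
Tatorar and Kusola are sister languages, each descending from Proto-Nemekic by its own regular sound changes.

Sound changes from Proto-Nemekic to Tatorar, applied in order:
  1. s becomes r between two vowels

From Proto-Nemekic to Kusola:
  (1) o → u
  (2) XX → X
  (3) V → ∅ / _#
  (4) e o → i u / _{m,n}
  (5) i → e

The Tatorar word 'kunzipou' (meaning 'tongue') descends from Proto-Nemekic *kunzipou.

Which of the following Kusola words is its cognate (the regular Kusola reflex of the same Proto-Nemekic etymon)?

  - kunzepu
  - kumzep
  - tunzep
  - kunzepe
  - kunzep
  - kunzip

kunzep

Kusola: start from *kunzipou.
  rule 1 (vowel merger): kunzipou → kunzipuu
  rule 2 (degemination): kunzipuu → kunzipu
  rule 3 (apocope): kunzipu → kunzip
  rule 4: no change — kunzip
  rule 5 (vowel merger): kunzip → kunzep
  ⇒ Kusola kunzep
Only 'kunzep' matches the regular Kusola development of *kunzipou.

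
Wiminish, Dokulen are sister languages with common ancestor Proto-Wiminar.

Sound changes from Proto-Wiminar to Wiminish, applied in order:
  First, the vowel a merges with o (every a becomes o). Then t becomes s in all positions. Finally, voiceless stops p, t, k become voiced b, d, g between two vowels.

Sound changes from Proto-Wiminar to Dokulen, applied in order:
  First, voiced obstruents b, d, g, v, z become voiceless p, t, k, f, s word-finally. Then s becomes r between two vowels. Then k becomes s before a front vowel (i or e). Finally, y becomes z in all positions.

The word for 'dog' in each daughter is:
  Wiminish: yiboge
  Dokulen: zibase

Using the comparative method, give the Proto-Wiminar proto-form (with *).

Position 1: Wiminish has y, Dokulen has z. Wiminish preserves y here (none of its changes turn any other segment into y), so the proto-segment is *y.
Position 4: Wiminish has o, Dokulen has a. Dokulen preserves a here (none of its changes turn any other segment into a), so the proto-segment is *a.
Verify the candidate proto-form against each daughter:
Wiminish: start from *yibake.
  rule 1 (vowel merger): yibake → yiboke
  rule 2: no change — yiboke
  rule 3 (intervocalic voicing): yiboke → yiboge
  ⇒ Wiminish yiboge
Dokulen: *yibake
  yibake (rule 1 does not apply)
  yibake (rule 2 does not apply)
  yibake → yibase   [palatalisation]
  yibase → zibase   [unconditioned shift]
  giving Dokulen zibase.
Only *yibake yields all of Wiminish yiboge, Dokulen zibase.

*yibake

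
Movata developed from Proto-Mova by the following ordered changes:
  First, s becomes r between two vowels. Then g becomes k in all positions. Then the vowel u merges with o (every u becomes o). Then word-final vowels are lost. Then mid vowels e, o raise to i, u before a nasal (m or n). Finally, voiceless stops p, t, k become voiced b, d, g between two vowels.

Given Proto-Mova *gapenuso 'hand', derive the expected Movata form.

kabinor

Movata: *gapenuso > gapenuro > kapenuro > kapenoro > kapenor > kapinor > kabinor  (by rhotacism, unconditioned shift, vowel merger, apocope, pre-nasal raising, intervocalic voicing)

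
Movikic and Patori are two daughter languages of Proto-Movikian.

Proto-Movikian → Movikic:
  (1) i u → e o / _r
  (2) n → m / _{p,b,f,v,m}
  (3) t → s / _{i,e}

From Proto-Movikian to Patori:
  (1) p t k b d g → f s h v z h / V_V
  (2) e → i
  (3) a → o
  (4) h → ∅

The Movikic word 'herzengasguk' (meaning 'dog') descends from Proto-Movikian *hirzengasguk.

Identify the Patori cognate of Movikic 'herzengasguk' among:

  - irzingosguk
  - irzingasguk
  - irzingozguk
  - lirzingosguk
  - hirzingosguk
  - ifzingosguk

irzingosguk

Patori: *hirzengasguk
  hirzengasguk (rule 1 does not apply)
  hirzengasguk → hirzingasguk   [vowel merger]
  hirzingasguk → hirzingosguk   [vowel merger]
  hirzingosguk → irzingosguk   [h-loss]
  giving Patori irzingosguk.
The other candidates each miss or misapply at least one Patori change.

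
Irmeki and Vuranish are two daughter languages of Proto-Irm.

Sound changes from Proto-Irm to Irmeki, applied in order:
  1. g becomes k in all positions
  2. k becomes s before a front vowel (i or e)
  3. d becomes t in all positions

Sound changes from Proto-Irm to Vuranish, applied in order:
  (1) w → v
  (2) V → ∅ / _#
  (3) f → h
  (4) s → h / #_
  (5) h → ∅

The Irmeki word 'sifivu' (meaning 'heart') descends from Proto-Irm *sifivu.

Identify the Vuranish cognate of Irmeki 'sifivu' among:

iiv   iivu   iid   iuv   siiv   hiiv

Vuranish: *sifivu > sifiv > sihiv > hihiv > iiv  (by apocope, unconditioned shift, debuccalisation, h-loss)
Among the options, 'iiv' alone shows every Vuranish change applied in order.

iiv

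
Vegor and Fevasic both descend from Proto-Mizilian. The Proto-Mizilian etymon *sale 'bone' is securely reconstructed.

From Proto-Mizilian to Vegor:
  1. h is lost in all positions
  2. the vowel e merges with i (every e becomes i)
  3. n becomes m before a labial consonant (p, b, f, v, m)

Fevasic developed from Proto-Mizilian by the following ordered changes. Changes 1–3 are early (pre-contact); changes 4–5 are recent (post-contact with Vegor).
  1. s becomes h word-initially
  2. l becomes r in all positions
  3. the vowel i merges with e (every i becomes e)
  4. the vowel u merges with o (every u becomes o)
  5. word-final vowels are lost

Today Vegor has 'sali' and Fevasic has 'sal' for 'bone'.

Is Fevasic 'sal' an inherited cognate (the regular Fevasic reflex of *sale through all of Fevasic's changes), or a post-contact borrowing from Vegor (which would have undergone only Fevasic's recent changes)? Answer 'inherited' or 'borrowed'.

If inherited, *sale would pass through all of Fevasic's changes:
Fevasic: start from *sale.
  rule 1 (debuccalisation): sale → hale
  rule 2 (unconditioned shift): hale → hare
  rule 3: no change — hare
  rule 4: no change — hare
  rule 5 (apocope): hare → har
  ⇒ Fevasic har
If borrowed from Vegor 'sali' after the early changes, it would undergo only the recent ones:
  rule 4 (vowel merger): no change (sali)
  rule 5 (apocope): sali → sal
  ⇒ as a loan: sal
Fevasic 'sal' matches the loan outcome 'sal', not the inherited 'har' — it skipped the early Fevasic changes, so it was borrowed from Vegor.

borrowed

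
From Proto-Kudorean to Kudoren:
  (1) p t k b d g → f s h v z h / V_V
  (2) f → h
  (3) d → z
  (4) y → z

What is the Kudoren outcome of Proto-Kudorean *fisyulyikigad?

Kudoren: *fisyulyikigad > fisyulyihihad > hisyulyihihad > hisyulyihihaz > hiszulzihihaz  (by intervocalic lenition, unconditioned shift, unconditioned shift, unconditioned shift)

hiszulzihihaz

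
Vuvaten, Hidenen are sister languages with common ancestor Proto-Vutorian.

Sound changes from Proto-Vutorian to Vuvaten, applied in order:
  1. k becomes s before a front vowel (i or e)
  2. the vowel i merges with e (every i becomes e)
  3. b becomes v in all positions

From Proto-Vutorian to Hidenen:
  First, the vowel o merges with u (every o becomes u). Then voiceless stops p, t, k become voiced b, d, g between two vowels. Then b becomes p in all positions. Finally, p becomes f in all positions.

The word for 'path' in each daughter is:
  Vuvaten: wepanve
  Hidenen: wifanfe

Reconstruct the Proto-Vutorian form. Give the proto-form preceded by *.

*wipanbe

Position 3: Vuvaten has p, Hidenen has f. Vuvaten preserves p here (none of its changes turn any other segment into p), so the proto-segment is *p.
Position 6: Vuvaten has v, Hidenen has f. Taking the neighbouring segments as reconstructed: Vuvaten v could go back to *b or *v; Hidenen f could go back to *p or *b or *f — the one source consistent with every daughter is *b.
Verify the candidate proto-form against each daughter:
Vuvaten: start from *wipanbe.
  rule 1: no change — wipanbe
  rule 2 (vowel merger): wipanbe → wepanbe
  rule 3 (unconditioned shift): wepanbe → wepanve
  ⇒ Vuvaten wepanve
Hidenen: *wipanbe > wibanbe > wipanpe > wifanfe  (by intervocalic voicing, unconditioned shift, unconditioned shift)
*wipanbe is the unique common source.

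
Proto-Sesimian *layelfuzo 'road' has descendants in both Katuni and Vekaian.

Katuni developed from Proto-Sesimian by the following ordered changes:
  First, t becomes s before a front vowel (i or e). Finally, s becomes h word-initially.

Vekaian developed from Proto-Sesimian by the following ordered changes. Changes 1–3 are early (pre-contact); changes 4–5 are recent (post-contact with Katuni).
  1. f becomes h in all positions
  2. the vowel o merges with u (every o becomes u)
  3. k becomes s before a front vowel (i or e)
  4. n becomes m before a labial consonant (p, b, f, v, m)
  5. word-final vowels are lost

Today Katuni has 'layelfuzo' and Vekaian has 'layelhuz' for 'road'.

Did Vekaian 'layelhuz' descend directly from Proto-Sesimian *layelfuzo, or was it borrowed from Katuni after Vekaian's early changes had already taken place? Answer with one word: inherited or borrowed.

If inherited, *layelfuzo would pass through all of Vekaian's changes:
Vekaian: *layelfuzo
  layelfuzo → layelhuzo   [unconditioned shift]
  layelhuzo → layelhuzu   [vowel merger]
  layelhuzu (rule 3 does not apply)
  layelhuzu (rule 4 does not apply)
  layelhuzu → layelhuz   [apocope]
  giving Vekaian layelhuz.
If borrowed from Katuni 'layelfuzo' after the early changes, it would undergo only the recent ones:
  rule 4 (nasal place assimilation): no change (layelfuzo)
  rule 5 (apocope): layelfuzo → layelfuz
  ⇒ as a loan: layelfuz
Vekaian 'layelhuz' matches the inherited outcome exactly, so it is an inherited cognate, not a loan.

inherited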